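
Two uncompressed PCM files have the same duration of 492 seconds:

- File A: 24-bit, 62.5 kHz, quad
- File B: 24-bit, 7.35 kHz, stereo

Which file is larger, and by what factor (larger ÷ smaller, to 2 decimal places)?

File A, by a factor of 17.01

File A: 62,500 × 3 × 4 = 750,000 bytes/s.
File B: 7,350 × 3 × 2 = 44,100 bytes/s.
File A is larger; ratio = 369,000,000 / 21,697,200 = 17.01.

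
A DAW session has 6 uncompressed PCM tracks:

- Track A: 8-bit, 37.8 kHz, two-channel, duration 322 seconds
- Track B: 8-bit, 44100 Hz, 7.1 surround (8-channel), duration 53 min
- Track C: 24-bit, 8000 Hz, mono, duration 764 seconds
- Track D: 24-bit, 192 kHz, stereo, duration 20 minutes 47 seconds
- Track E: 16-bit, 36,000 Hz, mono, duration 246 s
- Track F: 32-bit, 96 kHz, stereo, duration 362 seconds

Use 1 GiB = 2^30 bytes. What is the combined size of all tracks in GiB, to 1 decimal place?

2.7 GiB

Track A: 37,800 × 322 × 1 × 2 = 24,343,200 bytes.
Track B: 53 min = 3,180 s; 44,100 × 3,180 × 1 × 8 = 1,121,904,000 bytes.
Track C: 8,000 × 764 × 3 × 1 = 18,336,000 bytes.
Track D: 20 minutes 47 seconds = 1,247 s; 192,000 × 1,247 × 3 × 2 = 1,436,544,000 bytes.
Track E: 36,000 × 246 × 2 × 1 = 17,712,000 bytes.
Track F: 96,000 × 362 × 4 × 2 = 278,016,000 bytes.
Total = 2,896,855,200 bytes = 2.7 GiB.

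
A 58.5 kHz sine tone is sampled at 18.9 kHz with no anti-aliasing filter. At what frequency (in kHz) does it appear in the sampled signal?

Nyquist = 18,900/2 = 9,450 Hz; 58,500 Hz exceeds it.
Alias = |58,500 − 3×18,900| = |58,500 − 56,700| = 1,800 Hz = 1.8 kHz.

1.8 kHz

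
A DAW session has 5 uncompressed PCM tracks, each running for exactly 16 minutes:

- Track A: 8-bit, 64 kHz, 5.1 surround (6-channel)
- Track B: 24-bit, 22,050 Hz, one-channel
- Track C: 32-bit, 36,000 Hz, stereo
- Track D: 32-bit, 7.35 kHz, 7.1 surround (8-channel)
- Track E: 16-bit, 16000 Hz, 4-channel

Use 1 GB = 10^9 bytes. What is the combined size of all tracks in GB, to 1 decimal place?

exactly 16 minutes = 960 s.
Track A: 64,000 × 960 × 1 × 6 = 368,640,000 bytes.
Track B: 22,050 × 960 × 3 × 1 = 63,504,000 bytes.
Track C: 36,000 × 960 × 4 × 2 = 276,480,000 bytes.
Track D: 7,350 × 960 × 4 × 8 = 225,792,000 bytes.
Track E: 16,000 × 960 × 2 × 4 = 122,880,000 bytes.
Total = 1,057,296,000 bytes = 1.1 GB.

1.1 GB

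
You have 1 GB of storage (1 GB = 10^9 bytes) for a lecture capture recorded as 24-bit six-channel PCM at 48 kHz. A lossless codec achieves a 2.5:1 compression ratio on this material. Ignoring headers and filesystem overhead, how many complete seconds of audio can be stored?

2,893 seconds

Uncompressed byte rate = 48,000 × 3 × 6 = 864,000 bytes/s.
After 2.5:1 compression, effective rate ≈ 345600 bytes/s.
Capacity = 1 × 1,000,000,000 = 1,000,000,000 bytes.
1,000,000,000 / effective rate ≈ 2893.52 s → 2,893 seconds.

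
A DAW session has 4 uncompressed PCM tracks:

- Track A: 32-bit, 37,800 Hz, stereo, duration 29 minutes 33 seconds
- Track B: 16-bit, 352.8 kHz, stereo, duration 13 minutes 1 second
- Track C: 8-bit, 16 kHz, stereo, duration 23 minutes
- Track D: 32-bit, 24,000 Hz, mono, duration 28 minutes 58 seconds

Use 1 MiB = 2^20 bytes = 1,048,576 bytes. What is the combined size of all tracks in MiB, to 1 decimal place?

1763.6 MiB

Track A: 29 minutes 33 seconds = 1,773 s; 37,800 × 1,773 × 4 × 2 = 536,155,200 bytes.
Track B: 13 minutes 1 second = 781 s; 352,800 × 781 × 2 × 2 = 1,102,147,200 bytes.
Track C: 23 minutes = 1,380 s; 16,000 × 1,380 × 1 × 2 = 44,160,000 bytes.
Track D: 28 minutes 58 seconds = 1,738 s; 24,000 × 1,738 × 4 × 1 = 166,848,000 bytes.
Total = 1,849,310,400 bytes = 1763.6 MiB.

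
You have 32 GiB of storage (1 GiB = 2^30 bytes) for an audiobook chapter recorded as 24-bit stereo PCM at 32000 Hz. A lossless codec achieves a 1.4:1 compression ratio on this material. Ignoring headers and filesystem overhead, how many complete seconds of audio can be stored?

Uncompressed byte rate = 32,000 × 3 × 2 = 192,000 bytes/s.
After 1.4:1 compression, effective rate ≈ 137142.86 bytes/s.
Capacity = 32 × 1,073,741,824 = 34,359,738,368 bytes.
34,359,738,368 / effective rate ≈ 250539.76 s → 250,539 seconds.

250,539 seconds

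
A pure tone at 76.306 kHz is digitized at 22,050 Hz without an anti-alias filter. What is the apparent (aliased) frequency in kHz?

Nyquist = 22,050/2 = 11,025 Hz; 76,306 Hz exceeds it.
Alias = |76,306 − 3×22,050| = |76,306 − 66,150| = 10,156 Hz = 10.156 kHz.

10.156 kHz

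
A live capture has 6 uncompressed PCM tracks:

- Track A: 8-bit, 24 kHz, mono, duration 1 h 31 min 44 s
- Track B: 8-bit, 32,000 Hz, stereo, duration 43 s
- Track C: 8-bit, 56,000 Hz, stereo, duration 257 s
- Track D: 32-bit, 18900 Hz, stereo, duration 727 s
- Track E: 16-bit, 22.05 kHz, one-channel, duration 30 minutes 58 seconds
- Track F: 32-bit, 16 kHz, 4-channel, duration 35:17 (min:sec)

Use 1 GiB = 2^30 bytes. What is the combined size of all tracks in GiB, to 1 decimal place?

Track A: 1 h 31 min 44 s = 5,504 s; 24,000 × 5,504 × 1 × 1 = 132,096,000 bytes.
Track B: 32,000 × 43 × 1 × 2 = 2,752,000 bytes.
Track C: 56,000 × 257 × 1 × 2 = 28,784,000 bytes.
Track D: 18,900 × 727 × 4 × 2 = 109,922,400 bytes.
Track E: 30 minutes 58 seconds = 1,858 s; 22,050 × 1,858 × 2 × 1 = 81,937,800 bytes.
Track F: 35:17 (min:sec) = 2,117 s; 16,000 × 2,117 × 4 × 4 = 541,952,000 bytes.
Total = 897,444,200 bytes = 0.8 GiB.

0.8 GiB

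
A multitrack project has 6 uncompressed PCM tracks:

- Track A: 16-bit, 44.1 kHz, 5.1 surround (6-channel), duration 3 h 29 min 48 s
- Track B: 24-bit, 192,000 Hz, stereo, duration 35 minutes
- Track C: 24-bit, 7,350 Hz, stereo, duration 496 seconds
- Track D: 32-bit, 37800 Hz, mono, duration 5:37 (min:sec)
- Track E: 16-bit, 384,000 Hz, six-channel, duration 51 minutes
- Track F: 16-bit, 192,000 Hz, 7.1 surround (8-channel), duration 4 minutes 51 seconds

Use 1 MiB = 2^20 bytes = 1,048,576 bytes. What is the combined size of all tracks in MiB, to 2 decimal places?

Track A: 3 h 29 min 48 s = 12,588 s; 44,100 × 12,588 × 2 × 6 = 6,661,569,600 bytes.
Track B: 35 minutes = 2,100 s; 192,000 × 2,100 × 3 × 2 = 2,419,200,000 bytes.
Track C: 7,350 × 496 × 3 × 2 = 21,873,600 bytes.
Track D: 5:37 (min:sec) = 337 s; 37,800 × 337 × 4 × 1 = 50,954,400 bytes.
Track E: 51 minutes = 3,060 s; 384,000 × 3,060 × 2 × 6 = 14,100,480,000 bytes.
Track F: 4 minutes 51 seconds = 291 s; 192,000 × 291 × 2 × 8 = 893,952,000 bytes.
Total = 24,148,029,600 bytes = 23029.36 MiB.

23029.36 MiB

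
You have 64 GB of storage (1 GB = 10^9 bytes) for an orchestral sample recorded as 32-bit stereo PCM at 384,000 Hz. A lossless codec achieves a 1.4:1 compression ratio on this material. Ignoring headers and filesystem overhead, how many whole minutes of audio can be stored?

Uncompressed byte rate = 384,000 × 4 × 2 = 3,072,000 bytes/s.
After 1.4:1 compression, effective rate ≈ 2194285.71 bytes/s.
Capacity = 64 × 1,000,000,000 = 64,000,000,000 bytes.
64,000,000,000 / effective rate ≈ 29166.67 s → 486 minutes.

486 minutes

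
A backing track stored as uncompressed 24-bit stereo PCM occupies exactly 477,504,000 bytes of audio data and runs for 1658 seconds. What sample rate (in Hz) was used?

Bytes = sample_rate × seconds × bytes_per_sample × channels.
sample_rate = 477,504,000 / (1,658 × 3 × 2) = 477,504,000 / 9,948 = 48,000 Hz.

48,000 Hz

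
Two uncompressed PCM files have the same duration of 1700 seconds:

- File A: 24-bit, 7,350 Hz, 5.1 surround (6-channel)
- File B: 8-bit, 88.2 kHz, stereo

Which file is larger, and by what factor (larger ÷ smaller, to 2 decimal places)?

File B, by a factor of 1.33

File A: 7,350 × 3 × 6 = 132,300 bytes/s.
File B: 88,200 × 1 × 2 = 176,400 bytes/s.
File B is larger; ratio = 299,880,000 / 224,910,000 = 1.33.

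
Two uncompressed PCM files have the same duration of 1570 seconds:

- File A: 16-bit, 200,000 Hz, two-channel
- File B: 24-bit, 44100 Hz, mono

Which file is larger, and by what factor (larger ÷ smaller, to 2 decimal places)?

File A: 200,000 × 2 × 2 = 800,000 bytes/s.
File B: 44,100 × 3 × 1 = 132,300 bytes/s.
File A is larger; ratio = 1,256,000,000 / 207,711,000 = 6.05.

File A, by a factor of 6.05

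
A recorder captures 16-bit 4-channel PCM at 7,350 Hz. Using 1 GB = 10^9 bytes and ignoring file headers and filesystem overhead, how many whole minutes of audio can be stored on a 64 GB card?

18,140 minutes

Uncompressed byte rate = 7,350 × 2 × 4 = 58,800 bytes/s.
Capacity = 64 × 1,000,000,000 = 64,000,000,000 bytes.
64,000,000,000 / 58,800 ≈ 1088435.37 s → 18,140 minutes.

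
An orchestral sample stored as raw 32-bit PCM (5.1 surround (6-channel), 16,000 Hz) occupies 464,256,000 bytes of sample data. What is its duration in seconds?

1,209 seconds

Byte rate = 16,000 × 4 × 6 = 384,000 bytes/s.
Duration = 464,256,000 / 384,000 = 1,209 s.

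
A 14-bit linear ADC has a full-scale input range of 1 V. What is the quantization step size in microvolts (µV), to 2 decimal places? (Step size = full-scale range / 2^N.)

1 V / 2^14 = 1 / 16,384 V = 61.04 µV.

61.04 µV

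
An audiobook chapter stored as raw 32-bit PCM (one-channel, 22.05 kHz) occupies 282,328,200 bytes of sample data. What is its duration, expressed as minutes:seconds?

Byte rate = 22,050 × 4 × 1 = 88,200 bytes/s.
Duration = 282,328,200 / 88,200 = 3,201 s.
3,201 s = 53:21.

53:21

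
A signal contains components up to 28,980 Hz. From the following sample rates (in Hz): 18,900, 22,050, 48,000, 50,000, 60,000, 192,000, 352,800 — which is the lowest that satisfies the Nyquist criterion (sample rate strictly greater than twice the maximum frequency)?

Need sample rate > 2 × 28,980 = 57,960 Hz.
Lowest listed rate above 57,960 Hz is 60,000 Hz.

60,000 Hz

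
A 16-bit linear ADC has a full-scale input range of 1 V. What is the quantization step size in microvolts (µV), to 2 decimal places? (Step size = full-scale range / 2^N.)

1 V / 2^16 = 1 / 65,536 V = 15.26 µV.

15.26 µV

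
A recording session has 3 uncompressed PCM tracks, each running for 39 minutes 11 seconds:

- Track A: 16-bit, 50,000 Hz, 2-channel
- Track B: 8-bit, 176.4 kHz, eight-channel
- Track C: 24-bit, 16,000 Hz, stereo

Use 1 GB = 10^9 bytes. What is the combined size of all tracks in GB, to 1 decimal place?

4.0 GB

39 minutes 11 seconds = 2,351 s.
Track A: 50,000 × 2,351 × 2 × 2 = 470,200,000 bytes.
Track B: 176,400 × 2,351 × 1 × 8 = 3,317,731,200 bytes.
Track C: 16,000 × 2,351 × 3 × 2 = 225,696,000 bytes.
Total = 4,013,627,200 bytes = 4.0 GB.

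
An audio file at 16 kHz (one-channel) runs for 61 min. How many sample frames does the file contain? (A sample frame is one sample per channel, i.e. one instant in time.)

58,560,000 sample frames

61 min = 3,660 s.
16,000 samples/s × 3,660 s = 58,560,000 frames.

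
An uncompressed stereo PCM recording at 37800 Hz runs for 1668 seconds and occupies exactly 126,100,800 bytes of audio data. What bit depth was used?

8 bits

Bytes per sample = 126,100,800 / (37,800 × 1,668 × 2) = 126,100,800 / 126,100,800 = 1.
Bit depth = 1 × 8 = 8 bits.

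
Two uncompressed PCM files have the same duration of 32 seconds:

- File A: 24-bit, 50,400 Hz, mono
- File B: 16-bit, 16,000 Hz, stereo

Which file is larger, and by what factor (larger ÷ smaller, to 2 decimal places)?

File A: 50,400 × 3 × 1 = 151,200 bytes/s.
File B: 16,000 × 2 × 2 = 64,000 bytes/s.
File A is larger; ratio = 4,838,400 / 2,048,000 = 2.36.

File A, by a factor of 2.36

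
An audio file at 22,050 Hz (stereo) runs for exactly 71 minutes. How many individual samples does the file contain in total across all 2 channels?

187,866,000 samples

exactly 71 minutes = 4,260 s.
22,050 × 4,260 s × 2 ch = 187,866,000 samples.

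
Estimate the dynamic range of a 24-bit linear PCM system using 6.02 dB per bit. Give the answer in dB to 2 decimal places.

144.48 dB

24 × 6.02 = 144.48 dB.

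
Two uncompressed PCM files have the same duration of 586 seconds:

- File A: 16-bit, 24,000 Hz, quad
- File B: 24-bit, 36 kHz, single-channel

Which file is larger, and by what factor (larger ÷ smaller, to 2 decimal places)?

File A, by a factor of 1.78

File A: 24,000 × 2 × 4 = 192,000 bytes/s.
File B: 36,000 × 3 × 1 = 108,000 bytes/s.
File A is larger; ratio = 112,512,000 / 63,288,000 = 1.78.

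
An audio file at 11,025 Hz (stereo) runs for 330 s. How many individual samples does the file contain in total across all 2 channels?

7,276,500 samples

11,025 × 330 s × 2 ch = 7,276,500 samples.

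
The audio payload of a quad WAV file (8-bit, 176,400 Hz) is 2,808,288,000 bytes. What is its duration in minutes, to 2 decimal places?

Byte rate = 176,400 × 1 × 4 = 705,600 bytes/s.
Duration = 2,808,288,000 / 705,600 = 3,980 s.
3,980 s / 60 = 66.33 minutes.

66.33 minutes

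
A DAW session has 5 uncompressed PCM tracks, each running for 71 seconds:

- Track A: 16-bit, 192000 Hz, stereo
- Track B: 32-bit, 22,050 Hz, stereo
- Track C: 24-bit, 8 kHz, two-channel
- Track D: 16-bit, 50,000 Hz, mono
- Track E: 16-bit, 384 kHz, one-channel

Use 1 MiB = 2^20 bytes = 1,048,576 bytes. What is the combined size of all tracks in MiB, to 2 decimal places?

125.97 MiB

Track A: 192,000 × 71 × 2 × 2 = 54,528,000 bytes.
Track B: 22,050 × 71 × 4 × 2 = 12,524,400 bytes.
Track C: 8,000 × 71 × 3 × 2 = 3,408,000 bytes.
Track D: 50,000 × 71 × 2 × 1 = 7,100,000 bytes.
Track E: 384,000 × 71 × 2 × 1 = 54,528,000 bytes.
Total = 132,088,400 bytes = 125.97 MiB.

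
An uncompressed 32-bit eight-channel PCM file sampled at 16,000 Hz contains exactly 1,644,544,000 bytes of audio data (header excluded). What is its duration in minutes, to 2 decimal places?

Byte rate = 16,000 × 4 × 8 = 512,000 bytes/s.
Duration = 1,644,544,000 / 512,000 = 3,212 s.
3,212 s / 60 = 53.53 minutes.

53.53 minutes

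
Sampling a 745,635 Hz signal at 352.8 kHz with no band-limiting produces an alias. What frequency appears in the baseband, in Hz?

40,035 Hz

Nyquist = 352,800/2 = 176,400 Hz; 745,635 Hz exceeds it.
Alias = |745,635 − 2×352,800| = |745,635 − 705,600| = 40,035 Hz.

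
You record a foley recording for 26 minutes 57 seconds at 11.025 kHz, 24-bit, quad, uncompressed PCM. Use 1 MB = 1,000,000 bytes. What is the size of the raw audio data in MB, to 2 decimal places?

213.93 MB

Duration = 26 minutes 57 seconds = 1,617 s.
Bytes = 11,025 samples/s × 1,617 s × 3 bytes/sample × 4 ch = 213,929,100 bytes.
213,929,100 / 1,000,000 = 213.93 MB.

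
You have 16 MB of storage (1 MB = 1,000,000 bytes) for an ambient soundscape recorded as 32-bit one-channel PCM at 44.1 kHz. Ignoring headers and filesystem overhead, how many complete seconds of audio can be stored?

90 seconds

Uncompressed byte rate = 44,100 × 4 × 1 = 176,400 bytes/s.
Capacity = 16 × 1,000,000 = 16,000,000 bytes.
16,000,000 / 176,400 ≈ 90.7 s → 90 seconds.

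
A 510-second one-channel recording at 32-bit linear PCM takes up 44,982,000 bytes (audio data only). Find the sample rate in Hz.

22,050 Hz

Bytes = sample_rate × seconds × bytes_per_sample × channels.
sample_rate = 44,982,000 / (510 × 4 × 1) = 44,982,000 / 2,040 = 22,050 Hz.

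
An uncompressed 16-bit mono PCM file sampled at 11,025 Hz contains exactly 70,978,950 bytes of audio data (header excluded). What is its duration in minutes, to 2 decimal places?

Byte rate = 11,025 × 2 × 1 = 22,050 bytes/s.
Duration = 70,978,950 / 22,050 = 3,219 s.
3,219 s / 60 = 53.65 minutes.

53.65 minutes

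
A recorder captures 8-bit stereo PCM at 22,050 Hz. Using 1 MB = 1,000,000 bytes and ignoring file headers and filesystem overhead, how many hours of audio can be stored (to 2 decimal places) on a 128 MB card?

0.81 hours

Uncompressed byte rate = 22,050 × 1 × 2 = 44,100 bytes/s.
Capacity = 128 × 1,000,000 = 128,000,000 bytes.
128,000,000 / 44,100 ≈ 2902.49 s → 0.81 hours.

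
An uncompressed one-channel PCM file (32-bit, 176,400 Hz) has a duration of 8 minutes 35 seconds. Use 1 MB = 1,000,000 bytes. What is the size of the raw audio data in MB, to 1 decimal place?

363.4 MB

Duration = 8 minutes 35 seconds = 515 s.
Bytes = 176,400 samples/s × 515 s × 4 bytes/sample × 1 ch = 363,384,000 bytes.
363,384,000 / 1,000,000 = 363.4 MB.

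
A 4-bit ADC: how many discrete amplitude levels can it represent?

16 levels

2^4 = 16.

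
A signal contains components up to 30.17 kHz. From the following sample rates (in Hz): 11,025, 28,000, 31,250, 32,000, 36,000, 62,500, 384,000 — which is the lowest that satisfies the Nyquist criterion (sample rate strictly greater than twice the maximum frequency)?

Need sample rate > 2 × 30,170 = 60,340 Hz.
Lowest listed rate above 60,340 Hz is 62,500 Hz.

62,500 Hz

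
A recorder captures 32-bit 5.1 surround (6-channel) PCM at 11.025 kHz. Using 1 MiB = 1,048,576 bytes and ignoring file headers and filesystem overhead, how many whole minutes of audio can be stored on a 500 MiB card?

33 minutes

Uncompressed byte rate = 11,025 × 4 × 6 = 264,600 bytes/s.
Capacity = 500 × 1,048,576 = 524,288,000 bytes.
524,288,000 / 264,600 ≈ 1981.44 s → 33 minutes.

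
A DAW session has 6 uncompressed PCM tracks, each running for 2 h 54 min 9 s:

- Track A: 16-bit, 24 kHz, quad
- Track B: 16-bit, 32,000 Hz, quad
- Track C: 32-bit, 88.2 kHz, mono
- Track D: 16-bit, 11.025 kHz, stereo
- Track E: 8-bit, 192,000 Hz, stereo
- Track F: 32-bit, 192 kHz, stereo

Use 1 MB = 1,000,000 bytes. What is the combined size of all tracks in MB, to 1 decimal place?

2 h 54 min 9 s = 10,449 s.
Track A: 24,000 × 10,449 × 2 × 4 = 2,006,208,000 bytes.
Track B: 32,000 × 10,449 × 2 × 4 = 2,674,944,000 bytes.
Track C: 88,200 × 10,449 × 4 × 1 = 3,686,407,200 bytes.
Track D: 11,025 × 10,449 × 2 × 2 = 460,800,900 bytes.
Track E: 192,000 × 10,449 × 1 × 2 = 4,012,416,000 bytes.
Track F: 192,000 × 10,449 × 4 × 2 = 16,049,664,000 bytes.
Total = 28,890,440,100 bytes = 28890.4 MB.

28890.4 MB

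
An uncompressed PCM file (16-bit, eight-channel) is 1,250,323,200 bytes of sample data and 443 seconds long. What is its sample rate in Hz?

Bytes = sample_rate × seconds × bytes_per_sample × channels.
sample_rate = 1,250,323,200 / (443 × 2 × 8) = 1,250,323,200 / 7,088 = 176,400 Hz.

176,400 Hz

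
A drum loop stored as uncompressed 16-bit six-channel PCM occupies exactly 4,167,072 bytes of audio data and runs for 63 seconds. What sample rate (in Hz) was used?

5,512 Hz

Bytes = sample_rate × seconds × bytes_per_sample × channels.
sample_rate = 4,167,072 / (63 × 2 × 6) = 4,167,072 / 756 = 5,512 Hz.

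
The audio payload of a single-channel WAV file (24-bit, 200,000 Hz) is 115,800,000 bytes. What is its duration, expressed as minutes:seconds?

3:13

Byte rate = 200,000 × 3 × 1 = 600,000 bytes/s.
Duration = 115,800,000 / 600,000 = 193 s.
193 s = 3:13.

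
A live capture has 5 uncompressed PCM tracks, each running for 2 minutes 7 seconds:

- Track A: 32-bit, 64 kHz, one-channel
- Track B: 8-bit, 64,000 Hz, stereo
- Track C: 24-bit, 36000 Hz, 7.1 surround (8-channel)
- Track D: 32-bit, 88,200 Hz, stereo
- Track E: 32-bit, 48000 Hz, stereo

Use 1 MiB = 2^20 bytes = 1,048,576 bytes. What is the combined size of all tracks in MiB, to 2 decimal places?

2 minutes 7 seconds = 127 s.
Track A: 64,000 × 127 × 4 × 1 = 32,512,000 bytes.
Track B: 64,000 × 127 × 1 × 2 = 16,256,000 bytes.
Track C: 36,000 × 127 × 3 × 8 = 109,728,000 bytes.
Track D: 88,200 × 127 × 4 × 2 = 89,611,200 bytes.
Track E: 48,000 × 127 × 4 × 2 = 48,768,000 bytes.
Total = 296,875,200 bytes = 283.12 MiB.

283.12 MiB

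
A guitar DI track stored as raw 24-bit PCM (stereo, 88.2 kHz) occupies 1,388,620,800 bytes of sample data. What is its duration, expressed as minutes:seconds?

Byte rate = 88,200 × 3 × 2 = 529,200 bytes/s.
Duration = 1,388,620,800 / 529,200 = 2,624 s.
2,624 s = 43:44.

43:44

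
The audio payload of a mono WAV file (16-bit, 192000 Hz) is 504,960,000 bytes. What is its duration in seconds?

Byte rate = 192,000 × 2 × 1 = 384,000 bytes/s.
Duration = 504,960,000 / 384,000 = 1,315 s.

1,315 seconds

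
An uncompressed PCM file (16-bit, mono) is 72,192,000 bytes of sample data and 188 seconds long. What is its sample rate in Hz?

Bytes = sample_rate × seconds × bytes_per_sample × channels.
sample_rate = 72,192,000 / (188 × 2 × 1) = 72,192,000 / 376 = 192,000 Hz.

192,000 Hz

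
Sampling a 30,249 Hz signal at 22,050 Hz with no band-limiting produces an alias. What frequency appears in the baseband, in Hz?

8,199 Hz

Nyquist = 22,050/2 = 11,025 Hz; 30,249 Hz exceeds it.
Alias = |30,249 − 1×22,050| = |30,249 − 22,050| = 8,199 Hz.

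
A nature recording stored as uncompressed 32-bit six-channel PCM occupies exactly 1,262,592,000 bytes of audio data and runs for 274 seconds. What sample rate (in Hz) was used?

Bytes = sample_rate × seconds × bytes_per_sample × channels.
sample_rate = 1,262,592,000 / (274 × 4 × 6) = 1,262,592,000 / 6,576 = 192,000 Hz.

192,000 Hz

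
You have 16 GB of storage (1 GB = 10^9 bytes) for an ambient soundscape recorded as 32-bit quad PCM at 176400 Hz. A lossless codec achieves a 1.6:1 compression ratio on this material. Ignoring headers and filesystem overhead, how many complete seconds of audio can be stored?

9,070 seconds

Uncompressed byte rate = 176,400 × 4 × 4 = 2,822,400 bytes/s.
After 1.6:1 compression, effective rate ≈ 1764000 bytes/s.
Capacity = 16 × 1,000,000,000 = 16,000,000,000 bytes.
16,000,000,000 / effective rate ≈ 9070.29 s → 9,070 seconds.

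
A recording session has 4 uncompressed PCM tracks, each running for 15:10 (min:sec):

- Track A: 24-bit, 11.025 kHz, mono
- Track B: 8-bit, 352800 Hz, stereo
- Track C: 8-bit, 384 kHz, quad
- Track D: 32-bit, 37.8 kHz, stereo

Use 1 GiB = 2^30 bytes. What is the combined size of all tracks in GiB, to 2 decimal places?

2.18 GiB

15:10 (min:sec) = 910 s.
Track A: 11,025 × 910 × 3 × 1 = 30,098,250 bytes.
Track B: 352,800 × 910 × 1 × 2 = 642,096,000 bytes.
Track C: 384,000 × 910 × 1 × 4 = 1,397,760,000 bytes.
Track D: 37,800 × 910 × 4 × 2 = 275,184,000 bytes.
Total = 2,345,138,250 bytes = 2.18 GiB.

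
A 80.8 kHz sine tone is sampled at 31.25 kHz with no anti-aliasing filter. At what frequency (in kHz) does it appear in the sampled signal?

Nyquist = 31,250/2 = 15,625 Hz; 80,800 Hz exceeds it.
Alias = |80,800 − 3×31,250| = |80,800 − 93,750| = 12,950 Hz = 12.95 kHz.

12.95 kHz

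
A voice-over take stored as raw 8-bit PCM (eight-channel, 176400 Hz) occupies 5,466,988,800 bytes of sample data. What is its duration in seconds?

Byte rate = 176,400 × 1 × 8 = 1,411,200 bytes/s.
Duration = 5,466,988,800 / 1,411,200 = 3,874 s.

3,874 seconds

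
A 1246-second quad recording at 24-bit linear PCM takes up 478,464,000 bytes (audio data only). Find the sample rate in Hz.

Bytes = sample_rate × seconds × bytes_per_sample × channels.
sample_rate = 478,464,000 / (1,246 × 3 × 4) = 478,464,000 / 14,952 = 32,000 Hz.

32,000 Hz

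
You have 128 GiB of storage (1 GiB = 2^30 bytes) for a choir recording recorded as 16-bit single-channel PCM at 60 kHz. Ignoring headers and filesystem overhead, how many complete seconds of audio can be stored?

1,145,324 seconds

Uncompressed byte rate = 60,000 × 2 × 1 = 120,000 bytes/s.
Capacity = 128 × 1,073,741,824 = 137,438,953,472 bytes.
137,438,953,472 / 120,000 ≈ 1145324.61 s → 1,145,324 seconds.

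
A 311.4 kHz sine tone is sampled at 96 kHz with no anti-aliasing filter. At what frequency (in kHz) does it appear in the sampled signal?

Nyquist = 96,000/2 = 48,000 Hz; 311,400 Hz exceeds it.
Alias = |311,400 − 3×96,000| = |311,400 − 288,000| = 23,400 Hz = 23.4 kHz.

23.4 kHz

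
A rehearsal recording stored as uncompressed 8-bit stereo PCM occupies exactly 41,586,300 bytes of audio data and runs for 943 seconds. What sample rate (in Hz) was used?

Bytes = sample_rate × seconds × bytes_per_sample × channels.
sample_rate = 41,586,300 / (943 × 1 × 2) = 41,586,300 / 1,886 = 22,050 Hz.

22,050 Hz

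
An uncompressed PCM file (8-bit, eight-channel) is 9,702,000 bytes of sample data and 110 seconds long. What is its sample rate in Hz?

11,025 Hz

Bytes = sample_rate × seconds × bytes_per_sample × channels.
sample_rate = 9,702,000 / (110 × 1 × 8) = 9,702,000 / 880 = 11,025 Hz.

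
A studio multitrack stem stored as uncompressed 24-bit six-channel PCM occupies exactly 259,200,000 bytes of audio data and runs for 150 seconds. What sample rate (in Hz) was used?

96,000 Hz

Bytes = sample_rate × seconds × bytes_per_sample × channels.
sample_rate = 259,200,000 / (150 × 3 × 6) = 259,200,000 / 2,700 = 96,000 Hz.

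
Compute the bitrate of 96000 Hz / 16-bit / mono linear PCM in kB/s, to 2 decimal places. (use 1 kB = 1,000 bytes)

192.00 kB/s

Bit rate = 96,000 × 16 × 1 = 1,536,000 bits/s.
1,536,000 / 8 = 192,000 B/s = 192.00 kB/s.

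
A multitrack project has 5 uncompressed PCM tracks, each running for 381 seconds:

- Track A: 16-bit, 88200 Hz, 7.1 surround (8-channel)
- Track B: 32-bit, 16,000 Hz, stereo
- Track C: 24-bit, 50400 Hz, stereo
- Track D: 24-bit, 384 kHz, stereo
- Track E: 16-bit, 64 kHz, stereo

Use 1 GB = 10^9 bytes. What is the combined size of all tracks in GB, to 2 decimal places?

1.68 GB

Track A: 88,200 × 381 × 2 × 8 = 537,667,200 bytes.
Track B: 16,000 × 381 × 4 × 2 = 48,768,000 bytes.
Track C: 50,400 × 381 × 3 × 2 = 115,214,400 bytes.
Track D: 384,000 × 381 × 3 × 2 = 877,824,000 bytes.
Track E: 64,000 × 381 × 2 × 2 = 97,536,000 bytes.
Total = 1,677,009,600 bytes = 1.68 GB.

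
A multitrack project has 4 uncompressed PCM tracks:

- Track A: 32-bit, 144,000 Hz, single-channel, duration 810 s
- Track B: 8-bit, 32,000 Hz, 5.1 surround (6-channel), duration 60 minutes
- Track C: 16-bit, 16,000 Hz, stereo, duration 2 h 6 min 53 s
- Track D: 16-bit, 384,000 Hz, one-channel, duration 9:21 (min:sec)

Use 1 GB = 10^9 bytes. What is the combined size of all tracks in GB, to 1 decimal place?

Track A: 144,000 × 810 × 4 × 1 = 466,560,000 bytes.
Track B: 60 minutes = 3,600 s; 32,000 × 3,600 × 1 × 6 = 691,200,000 bytes.
Track C: 2 h 6 min 53 s = 7,613 s; 16,000 × 7,613 × 2 × 2 = 487,232,000 bytes.
Track D: 9:21 (min:sec) = 561 s; 384,000 × 561 × 2 × 1 = 430,848,000 bytes.
Total = 2,075,840,000 bytes = 2.1 GB.

2.1 GB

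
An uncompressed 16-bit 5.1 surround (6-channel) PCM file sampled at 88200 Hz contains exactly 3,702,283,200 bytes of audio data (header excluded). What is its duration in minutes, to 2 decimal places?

Byte rate = 88,200 × 2 × 6 = 1,058,400 bytes/s.
Duration = 3,702,283,200 / 1,058,400 = 3,498 s.
3,498 s / 60 = 58.30 minutes.

58.30 minutes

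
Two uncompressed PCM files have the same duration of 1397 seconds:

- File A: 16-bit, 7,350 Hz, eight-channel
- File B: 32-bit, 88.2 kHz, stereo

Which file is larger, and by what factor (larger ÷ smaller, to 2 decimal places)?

File B, by a factor of 6.00

File A: 7,350 × 2 × 8 = 117,600 bytes/s.
File B: 88,200 × 4 × 2 = 705,600 bytes/s.
File B is larger; ratio = 985,723,200 / 164,287,200 = 6.00.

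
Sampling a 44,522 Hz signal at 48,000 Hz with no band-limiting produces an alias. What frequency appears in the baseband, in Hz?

Nyquist = 48,000/2 = 24,000 Hz; 44,522 Hz exceeds it.
Alias = |44,522 − 1×48,000| = |44,522 − 48,000| = 3,478 Hz.

3,478 Hz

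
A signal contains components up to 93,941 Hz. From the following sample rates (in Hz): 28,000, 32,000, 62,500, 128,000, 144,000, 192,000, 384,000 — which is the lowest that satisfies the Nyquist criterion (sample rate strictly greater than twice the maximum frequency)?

Need sample rate > 2 × 93,941 = 187,882 Hz.
Lowest listed rate above 187,882 Hz is 192,000 Hz.

192,000 Hz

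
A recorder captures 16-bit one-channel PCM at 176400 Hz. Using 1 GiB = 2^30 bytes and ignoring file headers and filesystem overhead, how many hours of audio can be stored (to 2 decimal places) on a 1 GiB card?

Uncompressed byte rate = 176,400 × 2 × 1 = 352,800 bytes/s.
Capacity = 1 × 1,073,741,824 = 1,073,741,824 bytes.
1,073,741,824 / 352,800 ≈ 3043.49 s → 0.85 hours.

0.85 hours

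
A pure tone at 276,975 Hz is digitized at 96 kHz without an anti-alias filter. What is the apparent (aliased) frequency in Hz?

11,025 Hz

Nyquist = 96,000/2 = 48,000 Hz; 276,975 Hz exceeds it.
Alias = |276,975 − 3×96,000| = |276,975 − 288,000| = 11,025 Hz.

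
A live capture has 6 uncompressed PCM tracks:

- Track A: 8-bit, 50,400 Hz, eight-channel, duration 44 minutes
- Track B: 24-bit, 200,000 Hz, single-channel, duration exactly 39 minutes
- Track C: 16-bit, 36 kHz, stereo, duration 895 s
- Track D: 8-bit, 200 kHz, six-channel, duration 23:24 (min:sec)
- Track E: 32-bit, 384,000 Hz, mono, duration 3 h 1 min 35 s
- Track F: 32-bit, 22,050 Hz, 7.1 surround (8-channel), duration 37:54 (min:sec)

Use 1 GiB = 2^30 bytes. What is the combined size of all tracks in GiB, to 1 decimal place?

21.1 GiB

Track A: 44 minutes = 2,640 s; 50,400 × 2,640 × 1 × 8 = 1,064,448,000 bytes.
Track B: exactly 39 minutes = 2,340 s; 200,000 × 2,340 × 3 × 1 = 1,404,000,000 bytes.
Track C: 36,000 × 895 × 2 × 2 = 128,880,000 bytes.
Track D: 23:24 (min:sec) = 1,404 s; 200,000 × 1,404 × 1 × 6 = 1,684,800,000 bytes.
Track E: 3 h 1 min 35 s = 10,895 s; 384,000 × 10,895 × 4 × 1 = 16,734,720,000 bytes.
Track F: 37:54 (min:sec) = 2,274 s; 22,050 × 2,274 × 4 × 8 = 1,604,534,400 bytes.
Total = 22,621,382,400 bytes = 21.1 GiB.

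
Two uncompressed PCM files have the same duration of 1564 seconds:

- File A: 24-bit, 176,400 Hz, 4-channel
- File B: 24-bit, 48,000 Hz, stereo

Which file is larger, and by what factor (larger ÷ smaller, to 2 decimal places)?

File A, by a factor of 7.35

File A: 176,400 × 3 × 4 = 2,116,800 bytes/s.
File B: 48,000 × 3 × 2 = 288,000 bytes/s.
File A is larger; ratio = 3,310,675,200 / 450,432,000 = 7.35.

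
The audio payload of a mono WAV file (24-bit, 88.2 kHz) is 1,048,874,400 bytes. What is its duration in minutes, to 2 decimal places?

Byte rate = 88,200 × 3 × 1 = 264,600 bytes/s.
Duration = 1,048,874,400 / 264,600 = 3,964 s.
3,964 s / 60 = 66.07 minutes.

66.07 minutes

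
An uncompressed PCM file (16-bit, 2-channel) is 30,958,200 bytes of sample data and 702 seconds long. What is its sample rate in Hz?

11,025 Hz

Bytes = sample_rate × seconds × bytes_per_sample × channels.
sample_rate = 30,958,200 / (702 × 2 × 2) = 30,958,200 / 2,808 = 11,025 Hz.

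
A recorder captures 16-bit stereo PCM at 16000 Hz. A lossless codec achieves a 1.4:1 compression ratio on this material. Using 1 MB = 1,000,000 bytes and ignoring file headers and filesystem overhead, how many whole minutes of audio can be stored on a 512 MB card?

Uncompressed byte rate = 16,000 × 2 × 2 = 64,000 bytes/s.
After 1.4:1 compression, effective rate ≈ 45714.29 bytes/s.
Capacity = 512 × 1,000,000 = 512,000,000 bytes.
512,000,000 / effective rate ≈ 11200 s → 186 minutes.

186 minutes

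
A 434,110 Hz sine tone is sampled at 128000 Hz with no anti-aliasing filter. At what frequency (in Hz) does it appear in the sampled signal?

Nyquist = 128,000/2 = 64,000 Hz; 434,110 Hz exceeds it.
Alias = |434,110 − 3×128,000| = |434,110 − 384,000| = 50,110 Hz.

50,110 Hz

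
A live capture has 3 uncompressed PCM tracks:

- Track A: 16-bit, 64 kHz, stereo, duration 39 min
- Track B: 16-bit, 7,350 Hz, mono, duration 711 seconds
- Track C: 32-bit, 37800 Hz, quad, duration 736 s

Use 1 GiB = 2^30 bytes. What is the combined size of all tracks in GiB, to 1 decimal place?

Track A: 39 min = 2,340 s; 64,000 × 2,340 × 2 × 2 = 599,040,000 bytes.
Track B: 7,350 × 711 × 2 × 1 = 10,451,700 bytes.
Track C: 37,800 × 736 × 4 × 4 = 445,132,800 bytes.
Total = 1,054,624,500 bytes = 1.0 GiB.

1.0 GiB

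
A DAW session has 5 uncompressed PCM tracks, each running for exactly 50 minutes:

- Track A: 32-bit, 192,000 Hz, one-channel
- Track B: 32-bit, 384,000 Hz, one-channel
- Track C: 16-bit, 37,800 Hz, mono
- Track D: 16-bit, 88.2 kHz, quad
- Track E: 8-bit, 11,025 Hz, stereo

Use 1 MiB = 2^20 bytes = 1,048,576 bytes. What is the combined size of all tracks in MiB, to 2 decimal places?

8889.91 MiB

exactly 50 minutes = 3,000 s.
Track A: 192,000 × 3,000 × 4 × 1 = 2,304,000,000 bytes.
Track B: 384,000 × 3,000 × 4 × 1 = 4,608,000,000 bytes.
Track C: 37,800 × 3,000 × 2 × 1 = 226,800,000 bytes.
Track D: 88,200 × 3,000 × 2 × 4 = 2,116,800,000 bytes.
Track E: 11,025 × 3,000 × 1 × 2 = 66,150,000 bytes.
Total = 9,321,750,000 bytes = 8889.91 MiB.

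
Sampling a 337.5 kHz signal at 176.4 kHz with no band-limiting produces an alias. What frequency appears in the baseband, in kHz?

Nyquist = 176,400/2 = 88,200 Hz; 337,500 Hz exceeds it.
Alias = |337,500 − 2×176,400| = |337,500 − 352,800| = 15,300 Hz = 15.3 kHz.

15.3 kHz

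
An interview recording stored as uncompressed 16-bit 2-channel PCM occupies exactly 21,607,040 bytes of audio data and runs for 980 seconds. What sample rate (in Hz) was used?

5,512 Hz

Bytes = sample_rate × seconds × bytes_per_sample × channels.
sample_rate = 21,607,040 / (980 × 2 × 2) = 21,607,040 / 3,920 = 5,512 Hz.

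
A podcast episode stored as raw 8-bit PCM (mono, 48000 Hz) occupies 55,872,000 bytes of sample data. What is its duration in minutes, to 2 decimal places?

19.40 minutes

Byte rate = 48,000 × 1 × 1 = 48,000 bytes/s.
Duration = 55,872,000 / 48,000 = 1,164 s.
1,164 s / 60 = 19.40 minutes.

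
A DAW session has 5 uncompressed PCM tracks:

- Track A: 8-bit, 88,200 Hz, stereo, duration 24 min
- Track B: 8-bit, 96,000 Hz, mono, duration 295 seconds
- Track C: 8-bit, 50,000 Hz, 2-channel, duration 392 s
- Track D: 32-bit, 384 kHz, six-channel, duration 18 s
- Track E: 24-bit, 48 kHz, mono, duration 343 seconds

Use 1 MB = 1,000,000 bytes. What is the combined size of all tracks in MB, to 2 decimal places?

536.82 MB

Track A: 24 min = 1,440 s; 88,200 × 1,440 × 1 × 2 = 254,016,000 bytes.
Track B: 96,000 × 295 × 1 × 1 = 28,320,000 bytes.
Track C: 50,000 × 392 × 1 × 2 = 39,200,000 bytes.
Track D: 384,000 × 18 × 4 × 6 = 165,888,000 bytes.
Track E: 48,000 × 343 × 3 × 1 = 49,392,000 bytes.
Total = 536,816,000 bytes = 536.82 MB.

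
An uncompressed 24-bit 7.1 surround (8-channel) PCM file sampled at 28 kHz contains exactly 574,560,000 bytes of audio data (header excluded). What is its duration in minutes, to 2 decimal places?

Byte rate = 28,000 × 3 × 8 = 672,000 bytes/s.
Duration = 574,560,000 / 672,000 = 855 s.
855 s / 60 = 14.25 minutes.

14.25 minutes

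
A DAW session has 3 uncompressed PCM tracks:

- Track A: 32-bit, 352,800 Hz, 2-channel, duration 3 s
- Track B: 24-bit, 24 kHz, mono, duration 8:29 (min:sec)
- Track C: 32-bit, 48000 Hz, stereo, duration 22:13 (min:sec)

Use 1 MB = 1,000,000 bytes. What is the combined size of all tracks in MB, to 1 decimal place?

557.0 MB

Track A: 352,800 × 3 × 4 × 2 = 8,467,200 bytes.
Track B: 8:29 (min:sec) = 509 s; 24,000 × 509 × 3 × 1 = 36,648,000 bytes.
Track C: 22:13 (min:sec) = 1,333 s; 48,000 × 1,333 × 4 × 2 = 511,872,000 bytes.
Total = 556,987,200 bytes = 557.0 MB.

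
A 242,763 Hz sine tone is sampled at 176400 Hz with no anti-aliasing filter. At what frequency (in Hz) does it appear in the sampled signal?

Nyquist = 176,400/2 = 88,200 Hz; 242,763 Hz exceeds it.
Alias = |242,763 − 1×176,400| = |242,763 − 176,400| = 66,363 Hz.

66,363 Hz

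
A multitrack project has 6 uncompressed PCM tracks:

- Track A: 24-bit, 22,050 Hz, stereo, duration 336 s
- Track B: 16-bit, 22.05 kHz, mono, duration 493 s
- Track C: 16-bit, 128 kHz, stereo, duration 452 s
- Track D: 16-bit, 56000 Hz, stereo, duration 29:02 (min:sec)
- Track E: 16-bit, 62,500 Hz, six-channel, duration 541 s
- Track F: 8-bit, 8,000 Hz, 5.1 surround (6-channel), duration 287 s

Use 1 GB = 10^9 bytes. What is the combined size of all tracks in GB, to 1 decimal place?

Track A: 22,050 × 336 × 3 × 2 = 44,452,800 bytes.
Track B: 22,050 × 493 × 2 × 1 = 21,741,300 bytes.
Track C: 128,000 × 452 × 2 × 2 = 231,424,000 bytes.
Track D: 29:02 (min:sec) = 1,742 s; 56,000 × 1,742 × 2 × 2 = 390,208,000 bytes.
Track E: 62,500 × 541 × 2 × 6 = 405,750,000 bytes.
Track F: 8,000 × 287 × 1 × 6 = 13,776,000 bytes.
Total = 1,107,352,100 bytes = 1.1 GB.

1.1 GB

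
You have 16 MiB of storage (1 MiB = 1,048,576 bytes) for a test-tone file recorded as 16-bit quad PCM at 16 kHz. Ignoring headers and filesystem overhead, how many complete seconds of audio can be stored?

Uncompressed byte rate = 16,000 × 2 × 4 = 128,000 bytes/s.
Capacity = 16 × 1,048,576 = 16,777,216 bytes.
16,777,216 / 128,000 ≈ 131.07 s → 131 seconds.

131 seconds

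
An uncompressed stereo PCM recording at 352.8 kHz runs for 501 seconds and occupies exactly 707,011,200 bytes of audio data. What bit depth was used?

Bytes per sample = 707,011,200 / (352,800 × 501 × 2) = 707,011,200 / 353,505,600 = 2.
Bit depth = 2 × 8 = 16 bits.

16 bits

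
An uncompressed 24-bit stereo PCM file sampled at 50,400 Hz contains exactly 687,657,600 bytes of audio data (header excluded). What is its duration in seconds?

2,274 seconds

Byte rate = 50,400 × 3 × 2 = 302,400 bytes/s.
Duration = 687,657,600 / 302,400 = 2,274 s.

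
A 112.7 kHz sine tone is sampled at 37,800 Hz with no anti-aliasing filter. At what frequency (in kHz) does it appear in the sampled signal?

Nyquist = 37,800/2 = 18,900 Hz; 112,700 Hz exceeds it.
Alias = |112,700 − 3×37,800| = |112,700 − 113,400| = 700 Hz = 0.7 kHz.

0.7 kHz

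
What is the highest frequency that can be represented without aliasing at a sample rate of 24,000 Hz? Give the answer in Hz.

Nyquist frequency = sample rate / 2 = 24,000 / 2 = 12,000 Hz.

12,000 Hz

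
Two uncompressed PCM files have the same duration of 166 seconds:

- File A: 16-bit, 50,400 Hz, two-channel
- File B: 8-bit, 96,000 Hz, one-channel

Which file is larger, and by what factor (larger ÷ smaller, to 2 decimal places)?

File A, by a factor of 2.10

File A: 50,400 × 2 × 2 = 201,600 bytes/s.
File B: 96,000 × 1 × 1 = 96,000 bytes/s.
File A is larger; ratio = 33,465,600 / 15,936,000 = 2.10.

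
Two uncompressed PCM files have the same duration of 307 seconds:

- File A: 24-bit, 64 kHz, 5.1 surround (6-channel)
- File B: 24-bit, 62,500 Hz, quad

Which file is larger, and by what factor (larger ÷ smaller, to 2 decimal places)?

File A: 64,000 × 3 × 6 = 1,152,000 bytes/s.
File B: 62,500 × 3 × 4 = 750,000 bytes/s.
File A is larger; ratio = 353,664,000 / 230,250,000 = 1.54.

File A, by a factor of 1.54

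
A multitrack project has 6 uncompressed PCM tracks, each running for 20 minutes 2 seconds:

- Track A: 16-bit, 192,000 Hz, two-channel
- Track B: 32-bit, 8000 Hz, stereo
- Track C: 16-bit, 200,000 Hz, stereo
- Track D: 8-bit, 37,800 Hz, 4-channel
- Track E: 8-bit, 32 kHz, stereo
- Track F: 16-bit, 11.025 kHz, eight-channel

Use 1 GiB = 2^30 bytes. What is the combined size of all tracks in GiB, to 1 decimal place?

20 minutes 2 seconds = 1,202 s.
Track A: 192,000 × 1,202 × 2 × 2 = 923,136,000 bytes.
Track B: 8,000 × 1,202 × 4 × 2 = 76,928,000 bytes.
Track C: 200,000 × 1,202 × 2 × 2 = 961,600,000 bytes.
Track D: 37,800 × 1,202 × 1 × 4 = 181,742,400 bytes.
Track E: 32,000 × 1,202 × 1 × 2 = 76,928,000 bytes.
Track F: 11,025 × 1,202 × 2 × 8 = 212,032,800 bytes.
Total = 2,432,367,200 bytes = 2.3 GiB.

2.3 GiB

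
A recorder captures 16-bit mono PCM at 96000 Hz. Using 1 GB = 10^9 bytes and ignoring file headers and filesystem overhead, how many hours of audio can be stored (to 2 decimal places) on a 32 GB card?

Uncompressed byte rate = 96,000 × 2 × 1 = 192,000 bytes/s.
Capacity = 32 × 1,000,000,000 = 32,000,000,000 bytes.
32,000,000,000 / 192,000 ≈ 166666.67 s → 46.30 hours.

46.30 hours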